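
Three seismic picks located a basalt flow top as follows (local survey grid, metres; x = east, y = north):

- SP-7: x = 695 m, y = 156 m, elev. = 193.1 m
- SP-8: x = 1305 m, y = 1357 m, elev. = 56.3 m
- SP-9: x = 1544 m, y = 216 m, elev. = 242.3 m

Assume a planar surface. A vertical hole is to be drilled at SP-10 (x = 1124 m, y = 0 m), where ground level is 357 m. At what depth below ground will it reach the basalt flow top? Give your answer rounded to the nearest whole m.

Two edge vectors: SP-7→SP-8 = (610, 1201, -136.8), SP-7→SP-9 = (849, 60, 49.2).
Normal n = (SP-7→SP-8) × (SP-7→SP-9) = (67297.2, -146155.2, -983049).
So ∂z/∂x = −n_x/n_z = 0.06846 and ∂z/∂y = −n_y/n_z = −0.14868.
Intercept c from SP-7: 193.1 − 47.58 + 23.19 = 168.72.
At (1124, 0): z_contact = 76.9 + 0.0 + 168.72 = 245.7 m.
Depth below ground = 357 − 245.7 = 111 m.

111 m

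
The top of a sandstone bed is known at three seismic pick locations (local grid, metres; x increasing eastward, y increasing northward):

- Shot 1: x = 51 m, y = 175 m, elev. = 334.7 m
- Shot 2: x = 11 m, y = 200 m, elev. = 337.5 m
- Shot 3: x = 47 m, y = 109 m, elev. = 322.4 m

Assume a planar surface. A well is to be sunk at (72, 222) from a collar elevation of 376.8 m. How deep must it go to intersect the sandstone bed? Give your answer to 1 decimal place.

Let the plane be z = a·x + b·y + c.
Shot 2−Shot 1: −40a + 25b = 2.8;  Shot 3−Shot 1: −4a − 66b = −12.3.
Solving gives a = 0.04478, b = 0.18365.
Then c = 334.7 − a·51 − b·175 = 300.28.
At (72, 222): z_contact = 3.22 + 40.77 + 300.28 = 344.27 m.
Depth below ground = 376.8 − 344.27 = 32.5 m.

32.5 m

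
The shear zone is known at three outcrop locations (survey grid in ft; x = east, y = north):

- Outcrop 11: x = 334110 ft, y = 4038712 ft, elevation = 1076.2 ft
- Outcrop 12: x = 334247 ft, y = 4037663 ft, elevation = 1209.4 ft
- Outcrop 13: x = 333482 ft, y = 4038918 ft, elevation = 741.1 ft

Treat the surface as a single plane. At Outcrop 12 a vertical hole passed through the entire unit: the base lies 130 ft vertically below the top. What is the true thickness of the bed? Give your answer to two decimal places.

115.46 ft

Let the plane be z = a·x + b·y + c.
Outcrop 12−Outcrop 11: 137a − 1049b = 133.2;  Outcrop 13−Outcrop 11: −628a + 206b = −335.1.
Solving gives a = 0.51397, b = −0.05985.
|∇z| = √(a²+b²) = 0.51744, so dip δ = arctan(0.51744) = 27.36°.
True thickness = vertical thickness × cos δ = 130 × cos 27.36° = 115.46 ft.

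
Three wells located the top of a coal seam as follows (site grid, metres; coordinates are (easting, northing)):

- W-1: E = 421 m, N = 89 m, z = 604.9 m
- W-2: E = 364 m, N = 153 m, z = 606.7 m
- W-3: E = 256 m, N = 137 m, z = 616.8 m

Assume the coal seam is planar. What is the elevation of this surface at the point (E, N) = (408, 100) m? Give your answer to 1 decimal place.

Let the plane be z = a·E + b·N + c.
W-2−W-1: −57a + 64b = 1.8;  W-3−W-1: −165a + 48b = 11.9.
Solving gives a = −0.08630, b = −0.04873.
Then c = 604.9 − a·421 − b·89 = 645.57.
At (408, 100): z = −35.2 − 4.9 + 645.57 = 605.5 m.

605.5 m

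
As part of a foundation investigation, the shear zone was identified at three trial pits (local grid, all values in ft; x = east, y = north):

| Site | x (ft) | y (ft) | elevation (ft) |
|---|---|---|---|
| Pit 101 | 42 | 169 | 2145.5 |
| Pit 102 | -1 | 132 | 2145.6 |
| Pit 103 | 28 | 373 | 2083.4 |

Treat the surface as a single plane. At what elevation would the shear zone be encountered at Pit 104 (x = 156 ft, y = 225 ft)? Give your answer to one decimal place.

2157.3 ft

Two edge vectors: Pit 101→Pit 102 = (-43, -37, 0.1), Pit 101→Pit 103 = (-14, 204, -62.1).
Normal n = (Pit 101→Pit 102) × (Pit 101→Pit 103) = (2277.3, -2671.7, -9290).
So ∂z/∂x = −n_x/n_z = 0.24513 and ∂z/∂y = −n_y/n_z = −0.28759.
Intercept c from Pit 101: 2145.5 − 10.30 + 48.60 = 2183.81.
At (156, 225): z = 38.2 − 64.7 + 2183.81 = 2157.3 ft.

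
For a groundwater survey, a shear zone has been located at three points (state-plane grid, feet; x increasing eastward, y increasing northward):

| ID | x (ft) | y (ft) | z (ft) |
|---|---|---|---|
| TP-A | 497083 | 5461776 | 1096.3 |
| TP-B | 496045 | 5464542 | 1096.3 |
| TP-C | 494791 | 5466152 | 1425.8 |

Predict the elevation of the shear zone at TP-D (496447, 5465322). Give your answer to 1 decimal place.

744.0 ft

Let the plane be z = a·x + b·y + c.
TP-B−TP-A: −1038a + 2766b = 0;  TP-C−TP-A: −2292a + 4376b = 329.5.
Solving gives a = −0.507068606, b = −0.190288219.
Then c = 1096.3 − a·497083 − b·5461776 = 1292463.11.
At (496447, 5465322): z = −251732.7 − 1039986.4 + 1292463.11 = 744.0 ft.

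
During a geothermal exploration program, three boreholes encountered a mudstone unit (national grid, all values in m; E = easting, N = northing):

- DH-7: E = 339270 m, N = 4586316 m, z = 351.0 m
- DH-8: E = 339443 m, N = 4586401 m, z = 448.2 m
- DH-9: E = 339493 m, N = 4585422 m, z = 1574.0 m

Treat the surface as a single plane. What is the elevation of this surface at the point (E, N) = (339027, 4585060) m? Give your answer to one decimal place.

1457.7 m

Two edge vectors: DH-7→DH-8 = (173, 85, 97.2), DH-7→DH-9 = (223, -894, 1223).
Normal n = (DH-7→DH-8) × (DH-7→DH-9) = (190851.8, -189903.4, -173617).
So ∂z/∂E = −n_x/n_z = 1.099269081 and ∂z/∂N = −n_y/n_z = −1.093806482.
Intercept c from DH-7: 351 − 372949.02 + 5016542.17 = 4643944.15.
At (339027, 4585060): z = 372681.9 − 5015168.3 + 4643944.15 = 1457.7 m.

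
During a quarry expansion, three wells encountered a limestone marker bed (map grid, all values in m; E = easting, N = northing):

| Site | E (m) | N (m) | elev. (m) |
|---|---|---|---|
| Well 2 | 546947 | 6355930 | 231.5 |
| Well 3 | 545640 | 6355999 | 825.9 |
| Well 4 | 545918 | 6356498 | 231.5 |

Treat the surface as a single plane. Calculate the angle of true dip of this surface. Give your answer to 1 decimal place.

Let the plane be z = a·E + b·N + c.
Well 3−Well 2: −1307a + 69b = 594.4;  Well 4−Well 2: −1029a + 568b = 0.
Solving gives a = −0.50288, b = −0.91102.
Gradient magnitude |∇z| = √(a² + b²) = √(0.25289 + 0.82996) = 1.04060.
True dip = arctan(1.04060) = 46.1°, dipping toward NNE (azimuth ≈ 029°).

46.1°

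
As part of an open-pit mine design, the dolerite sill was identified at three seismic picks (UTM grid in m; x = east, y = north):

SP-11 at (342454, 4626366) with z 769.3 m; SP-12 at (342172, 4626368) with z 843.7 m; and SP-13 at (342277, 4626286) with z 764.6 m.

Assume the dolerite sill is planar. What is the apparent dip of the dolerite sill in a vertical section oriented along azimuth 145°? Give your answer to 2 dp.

Let the plane be z = a·x + b·y + c.
SP-12−SP-11: −282a + 2b = 74.4;  SP-13−SP-11: −177a − 80b = −4.7.
Solving gives a = −0.25934, b = 0.63255.
Unit vector along 145° is (sin 145°, cos 145°) = (0.5736, -0.8192).
Slope in that direction = a·(0.5736) + b·(-0.8192) = −0.66691.
Apparent dip = arctan|0.66691| = 33.70° (true dip is 34.4°, so apparent ≤ true as expected).

33.70°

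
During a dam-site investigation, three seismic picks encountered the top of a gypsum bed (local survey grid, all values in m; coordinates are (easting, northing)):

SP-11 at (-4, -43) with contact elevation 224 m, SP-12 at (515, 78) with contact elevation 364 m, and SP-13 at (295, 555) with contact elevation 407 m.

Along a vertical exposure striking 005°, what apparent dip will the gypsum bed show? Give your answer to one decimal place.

Let the plane be z = a·E + b·N + c.
SP-12−SP-11: 519a + 121b = 140;  SP-13−SP-11: 299a + 598b = 183.
Solving gives a = 0.22458, b = 0.19373.
Unit vector along 005° is (sin 5°, cos 5°) = (0.0872, 0.9962).
Slope in that direction = a·(0.0872) + b·(0.9962) = 0.21256.
Apparent dip = arctan|0.21256| = 12.0° (true dip is 16.5°, so apparent ≤ true as expected).

12.0°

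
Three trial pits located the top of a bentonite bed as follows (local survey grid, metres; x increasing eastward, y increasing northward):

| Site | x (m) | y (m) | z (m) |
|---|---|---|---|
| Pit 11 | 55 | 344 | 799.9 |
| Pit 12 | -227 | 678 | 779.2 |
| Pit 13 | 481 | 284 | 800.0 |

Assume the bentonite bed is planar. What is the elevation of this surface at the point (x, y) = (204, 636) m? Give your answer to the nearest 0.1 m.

Let the plane be z = a·x + b·y + c.
Pit 12−Pit 11: −282a + 334b = −20.7;  Pit 13−Pit 11: 426a − 60b = 0.1.
Solving gives a = −0.00964, b = −0.07012.
Then c = 799.9 − a·55 − b·344 = 824.55.
At (204, 636): z = −2.0 − 44.6 + 824.55 = 778.0 m.

778.0 m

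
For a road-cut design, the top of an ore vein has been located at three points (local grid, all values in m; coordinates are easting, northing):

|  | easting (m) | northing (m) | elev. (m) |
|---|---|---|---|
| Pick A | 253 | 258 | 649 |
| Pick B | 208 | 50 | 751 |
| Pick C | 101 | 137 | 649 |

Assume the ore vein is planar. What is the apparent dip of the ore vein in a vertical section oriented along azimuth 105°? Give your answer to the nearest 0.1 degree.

31.3°

Let the plane be z = a·easting + b·northing + c.
Pick B−Pick A: −45a − 208b = 102;  Pick C−Pick A: −152a − 121b = 0.
Solving gives a = 0.47159, b = −0.59241.
Unit vector along 105° is (sin 105°, cos 105°) = (0.9659, -0.2588).
Slope in that direction = a·(0.9659) + b·(-0.2588) = 0.60885.
Apparent dip = arctan|0.60885| = 31.3° (true dip is 37.1°, so apparent ≤ true as expected).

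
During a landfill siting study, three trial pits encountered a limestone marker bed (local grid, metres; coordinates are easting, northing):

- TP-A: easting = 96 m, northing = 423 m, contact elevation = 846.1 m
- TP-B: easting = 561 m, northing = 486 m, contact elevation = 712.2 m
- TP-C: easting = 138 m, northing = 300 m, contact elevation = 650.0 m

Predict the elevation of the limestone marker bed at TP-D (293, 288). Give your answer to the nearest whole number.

Two edge vectors: TP-A→TP-B = (465, 63, -133.9), TP-A→TP-C = (42, -123, -196.1).
Normal n = (TP-A→TP-B) × (TP-A→TP-C) = (-28824, 85562.7, -59841).
So ∂z/∂easting = −n_x/n_z = −0.48168 and ∂z/∂northing = −n_y/n_z = 1.42983.
Intercept c from TP-A: 846.1 + 46.24 − 604.82 = 287.52.
At (293, 288): z = −141.1 + 411.8 + 287.52 = 558.2 m.

558 m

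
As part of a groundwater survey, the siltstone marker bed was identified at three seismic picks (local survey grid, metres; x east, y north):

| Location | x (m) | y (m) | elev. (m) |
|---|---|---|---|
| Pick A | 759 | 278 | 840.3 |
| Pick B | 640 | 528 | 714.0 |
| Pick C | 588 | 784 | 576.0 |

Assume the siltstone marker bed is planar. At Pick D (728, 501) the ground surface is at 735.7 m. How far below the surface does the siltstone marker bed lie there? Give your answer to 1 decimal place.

17.4 m

Two edge vectors: Pick A→Pick B = (-119, 250, -126.3), Pick A→Pick C = (-171, 506, -264.3).
Normal n = (Pick A→Pick B) × (Pick A→Pick C) = (-2167.2, -9854.4, -17464).
So ∂z/∂x = −n_x/n_z = −0.12410 and ∂z/∂y = −n_y/n_z = −0.56427.
Intercept c from Pick A: 840.3 + 94.19 + 156.87 = 1091.36.
At (728, 501): z_contact = −90.34 − 282.70 + 1091.36 = 718.31 m.
Depth below ground = 735.7 − 718.31 = 17.4 m.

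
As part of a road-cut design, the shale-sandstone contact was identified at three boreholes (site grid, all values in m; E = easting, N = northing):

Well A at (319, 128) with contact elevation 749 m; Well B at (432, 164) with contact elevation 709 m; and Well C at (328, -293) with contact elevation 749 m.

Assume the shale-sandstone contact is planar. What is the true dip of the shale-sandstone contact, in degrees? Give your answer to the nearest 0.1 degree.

19.4°

Two edge vectors: Well A→Well B = (113, 36, -40), Well A→Well C = (9, -421, 0).
Normal n = (Well A→Well B) × (Well A→Well C) = (-16840, -360, -47897).
So ∂z/∂E = −n_x/n_z = −0.35159 and ∂z/∂N = −n_y/n_z = −0.00752.
Gradient magnitude |∇z| = √(a² + b²) = √(0.12361 + 0.00006) = 0.35167.
True dip = arctan(0.35167) = 19.4°, dipping toward E (azimuth ≈ 089°).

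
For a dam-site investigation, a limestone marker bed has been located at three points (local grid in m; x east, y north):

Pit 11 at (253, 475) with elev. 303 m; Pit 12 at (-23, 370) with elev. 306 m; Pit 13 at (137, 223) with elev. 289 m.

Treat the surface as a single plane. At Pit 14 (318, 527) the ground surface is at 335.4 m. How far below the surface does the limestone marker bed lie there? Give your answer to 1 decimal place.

Two edge vectors: Pit 11→Pit 12 = (-276, -105, 3), Pit 11→Pit 13 = (-116, -252, -14).
Normal n = (Pit 11→Pit 12) × (Pit 11→Pit 13) = (2226, -4212, 57372).
So ∂z/∂x = −n_x/n_z = −0.03880 and ∂z/∂y = −n_y/n_z = 0.07342.
Intercept c from Pit 11: 303 + 9.82 − 34.87 = 277.94.
At (318, 527): z_contact = −12.34 + 38.69 + 277.94 = 304.30 m.
Depth below ground = 335.4 − 304.30 = 31.1 m.

31.1 m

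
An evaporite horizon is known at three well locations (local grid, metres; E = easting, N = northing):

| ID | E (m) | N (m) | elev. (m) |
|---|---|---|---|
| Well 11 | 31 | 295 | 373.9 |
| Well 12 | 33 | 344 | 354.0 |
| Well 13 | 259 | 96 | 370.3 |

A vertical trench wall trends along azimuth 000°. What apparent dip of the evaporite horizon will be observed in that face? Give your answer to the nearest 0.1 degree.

Two edge vectors: Well 11→Well 12 = (2, 49, -19.9), Well 11→Well 13 = (228, -199, -3.6).
Normal n = (Well 11→Well 12) × (Well 11→Well 13) = (-4136.5, -4530, -11570).
So ∂z/∂E = −n_x/n_z = −0.35752 and ∂z/∂N = −n_y/n_z = −0.39153.
Unit vector along 000° is (sin 0°, cos 0°) = (0.0000, 1.0000).
Slope in that direction = a·(0.0000) + b·(1.0000) = −0.39153.
Apparent dip = arctan|0.39153| = 21.4° (true dip is 27.9°, so apparent ≤ true as expected).

21.4°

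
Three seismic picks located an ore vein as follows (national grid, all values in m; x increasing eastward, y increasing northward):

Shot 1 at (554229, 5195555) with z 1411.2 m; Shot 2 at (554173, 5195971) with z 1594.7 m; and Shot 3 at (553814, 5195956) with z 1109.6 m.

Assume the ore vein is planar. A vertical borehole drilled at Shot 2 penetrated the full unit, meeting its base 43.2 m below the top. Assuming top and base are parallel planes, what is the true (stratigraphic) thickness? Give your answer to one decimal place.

24.4 m

Two edge vectors: Shot 1→Shot 2 = (-56, 416, 183.5), Shot 1→Shot 3 = (-415, 401, -301.6).
Normal n = (Shot 1→Shot 2) × (Shot 1→Shot 3) = (-199049.1, -93042.1, 150184).
So ∂z/∂x = −n_x/n_z = 1.32537 and ∂z/∂y = −n_y/n_z = 0.61952.
|∇z| = √(a²+b²) = 1.46301, so dip δ = arctan(1.46301) = 55.65°.
True thickness = vertical thickness × cos δ = 43.2 × cos 55.65° = 24.4 m.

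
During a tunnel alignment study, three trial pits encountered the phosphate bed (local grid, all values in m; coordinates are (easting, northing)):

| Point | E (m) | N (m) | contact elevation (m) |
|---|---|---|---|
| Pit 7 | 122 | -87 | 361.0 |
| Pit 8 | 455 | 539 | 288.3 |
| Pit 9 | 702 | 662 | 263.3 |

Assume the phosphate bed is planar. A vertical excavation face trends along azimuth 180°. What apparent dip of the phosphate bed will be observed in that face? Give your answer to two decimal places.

Let the plane be z = a·E + b·N + c.
Pit 8−Pit 7: 333a + 626b = −72.7;  Pit 9−Pit 7: 580a + 749b = −97.7.
Solving gives a = −0.05902, b = −0.08474.
Unit vector along 180° is (sin 180°, cos 180°) = (0.0000, -1.0000).
Slope in that direction = a·(0.0000) + b·(-1.0000) = 0.08474.
Apparent dip = arctan|0.08474| = 4.84° (true dip is 5.9°, so apparent ≤ true as expected).

4.84°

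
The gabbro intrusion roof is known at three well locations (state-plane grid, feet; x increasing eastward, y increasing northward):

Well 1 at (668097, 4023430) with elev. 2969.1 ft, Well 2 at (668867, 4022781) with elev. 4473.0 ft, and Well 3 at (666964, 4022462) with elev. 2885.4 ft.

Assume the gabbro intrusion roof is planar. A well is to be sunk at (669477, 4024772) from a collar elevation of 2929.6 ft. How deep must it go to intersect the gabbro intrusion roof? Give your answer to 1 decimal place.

Two edge vectors: Well 1→Well 2 = (770, -649, 1503.9), Well 1→Well 3 = (-1133, -968, -83.7).
Normal n = (Well 1→Well 2) × (Well 1→Well 3) = (1510096.5, -1639469.7, -1480677).
So ∂z/∂x = −n_x/n_z = 1.019868952 and ∂z/∂y = −n_y/n_z = −1.107243308.
Intercept c from Well 1: 2969.1 − 681371.39 + 4454915.94 = 3776513.66.
At (669477, 4024772): z_contact = 682778.81 − 4456401.86 + 3776513.66 = 2890.60 ft.
Depth below ground = 2929.6 − 2890.60 = 39.0 ft.

39.0 ft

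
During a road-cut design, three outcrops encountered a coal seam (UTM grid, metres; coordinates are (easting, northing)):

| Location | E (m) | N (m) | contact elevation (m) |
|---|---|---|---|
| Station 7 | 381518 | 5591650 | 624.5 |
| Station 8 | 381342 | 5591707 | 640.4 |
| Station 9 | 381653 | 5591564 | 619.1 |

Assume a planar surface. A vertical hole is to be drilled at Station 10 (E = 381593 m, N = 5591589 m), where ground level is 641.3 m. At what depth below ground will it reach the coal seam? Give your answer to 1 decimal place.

17.7 m

Let the plane be z = a·E + b·N + c.
Station 8−Station 7: −176a + 57b = 15.9;  Station 9−Station 7: 135a − 86b = −5.4.
Solving gives a = −0.142400215, b = −0.160744524.
Then c = 624.5 − a·381518 − b·5591650 = 953779.86.
At (381593, 5591589): z_contact = −54338.93 − 898817.31 + 953779.86 = 623.63 m.
Depth below ground = 641.3 − 623.63 = 17.7 m.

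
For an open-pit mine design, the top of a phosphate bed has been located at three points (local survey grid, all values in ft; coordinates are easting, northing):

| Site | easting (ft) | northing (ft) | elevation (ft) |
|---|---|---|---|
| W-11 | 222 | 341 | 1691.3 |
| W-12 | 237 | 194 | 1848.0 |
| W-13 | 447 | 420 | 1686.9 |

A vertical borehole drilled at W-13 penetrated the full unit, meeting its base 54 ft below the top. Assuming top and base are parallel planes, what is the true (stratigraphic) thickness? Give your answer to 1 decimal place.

Let the plane be z = a·easting + b·northing + c.
W-12−W-11: 15a − 147b = 156.7;  W-13−W-11: 225a + 79b = −4.4.
Solving gives a = 0.34245, b = −1.03104.
|∇z| = √(a²+b²) = 1.08643, so dip δ = arctan(1.08643) = 47.37°.
True thickness = vertical thickness × cos δ = 54 × cos 47.37° = 36.6 ft.

36.6 ft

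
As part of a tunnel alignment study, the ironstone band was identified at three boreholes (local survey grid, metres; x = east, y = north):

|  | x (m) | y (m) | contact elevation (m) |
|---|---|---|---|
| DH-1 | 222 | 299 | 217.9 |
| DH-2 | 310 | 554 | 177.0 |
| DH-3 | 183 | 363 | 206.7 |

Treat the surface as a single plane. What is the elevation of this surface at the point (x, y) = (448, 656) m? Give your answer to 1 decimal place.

Let the plane be z = a·x + b·y + c.
DH-2−DH-1: 88a + 255b = −40.9;  DH-3−DH-1: −39a + 64b = −11.2.
Solving gives a = 0.01530, b = −0.16567.
Then c = 217.9 − a·222 − b·299 = 264.04.
At (448, 656): z = 6.9 − 108.7 + 264.04 = 162.2 m.

162.2 m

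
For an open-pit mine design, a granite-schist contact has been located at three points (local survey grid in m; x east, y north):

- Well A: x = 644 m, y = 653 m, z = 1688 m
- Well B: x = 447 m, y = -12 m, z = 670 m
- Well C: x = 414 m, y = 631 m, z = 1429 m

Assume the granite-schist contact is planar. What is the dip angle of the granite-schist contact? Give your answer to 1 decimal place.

Let the plane be z = a·x + b·y + c.
Well B−Well A: −197a − 665b = −1018;  Well C−Well A: −230a − 22b = −259.
Solving gives a = 1.00823, b = 1.23215.
Gradient magnitude |∇z| = √(a² + b²) = √(1.01653 + 1.51819) = 1.59208.
True dip = arctan(1.59208) = 57.9°, dipping toward SW (azimuth ≈ 219°).

57.9°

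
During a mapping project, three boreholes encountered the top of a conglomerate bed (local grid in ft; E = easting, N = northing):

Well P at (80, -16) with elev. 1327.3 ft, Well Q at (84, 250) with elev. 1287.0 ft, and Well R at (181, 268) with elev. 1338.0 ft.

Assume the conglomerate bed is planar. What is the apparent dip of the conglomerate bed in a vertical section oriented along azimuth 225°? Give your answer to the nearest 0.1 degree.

15.6°

Let the plane be z = a·E + b·N + c.
Well Q−Well P: 4a + 266b = −40.3;  Well R−Well P: 101a + 284b = 10.7.
Solving gives a = 0.55544, b = −0.15986.
Unit vector along 225° is (sin 225°, cos 225°) = (-0.7071, -0.7071).
Slope in that direction = a·(-0.7071) + b·(-0.7071) = −0.27972.
Apparent dip = arctan|0.27972| = 15.6° (true dip is 30.0°, so apparent ≤ true as expected).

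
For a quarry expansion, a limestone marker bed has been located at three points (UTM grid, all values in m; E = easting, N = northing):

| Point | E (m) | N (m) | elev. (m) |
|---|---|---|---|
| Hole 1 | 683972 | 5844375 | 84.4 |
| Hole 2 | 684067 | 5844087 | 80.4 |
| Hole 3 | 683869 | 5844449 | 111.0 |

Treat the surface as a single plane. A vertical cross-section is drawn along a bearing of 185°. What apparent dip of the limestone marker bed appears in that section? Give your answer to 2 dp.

6.92°

Let the plane be z = a·E + b·N + c.
Hole 2−Hole 1: 95a − 288b = −4;  Hole 3−Hole 1: −103a + 74b = 26.6.
Solving gives a = −0.32539, b = −0.09344.
Unit vector along 185° is (sin 185°, cos 185°) = (-0.0872, -0.9962).
Slope in that direction = a·(-0.0872) + b·(-0.9962) = 0.12145.
Apparent dip = arctan|0.12145| = 6.92° (true dip is 18.7°, so apparent ≤ true as expected).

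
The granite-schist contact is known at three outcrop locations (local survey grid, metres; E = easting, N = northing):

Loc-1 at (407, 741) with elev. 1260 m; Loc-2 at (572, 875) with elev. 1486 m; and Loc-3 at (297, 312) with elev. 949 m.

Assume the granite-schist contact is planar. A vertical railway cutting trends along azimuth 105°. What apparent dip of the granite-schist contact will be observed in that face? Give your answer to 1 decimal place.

Two edge vectors: Loc-1→Loc-2 = (165, 134, 226), Loc-1→Loc-3 = (-110, -429, -311).
Normal n = (Loc-1→Loc-2) × (Loc-1→Loc-3) = (55280, 26455, -56045).
So ∂z/∂E = −n_x/n_z = 0.98635 and ∂z/∂N = −n_y/n_z = 0.47203.
Unit vector along 105° is (sin 105°, cos 105°) = (0.9659, -0.2588).
Slope in that direction = a·(0.9659) + b·(-0.2588) = 0.83057.
Apparent dip = arctan|0.83057| = 39.7° (true dip is 47.6°, so apparent ≤ true as expected).

39.7°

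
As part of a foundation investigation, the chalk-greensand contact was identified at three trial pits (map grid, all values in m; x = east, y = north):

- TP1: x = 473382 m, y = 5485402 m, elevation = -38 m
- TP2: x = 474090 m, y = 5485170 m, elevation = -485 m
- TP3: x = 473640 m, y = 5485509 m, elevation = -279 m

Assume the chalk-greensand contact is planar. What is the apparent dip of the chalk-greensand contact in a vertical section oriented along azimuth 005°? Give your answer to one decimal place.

25.3°

Two edge vectors: TP1→TP2 = (708, -232, -447), TP1→TP3 = (258, 107, -241).
Normal n = (TP1→TP2) × (TP1→TP3) = (103741, 55302, 135612).
So ∂z/∂x = −n_x/n_z = −0.76498 and ∂z/∂y = −n_y/n_z = −0.40780.
Unit vector along 005° is (sin 5°, cos 5°) = (0.0872, 0.9962).
Slope in that direction = a·(0.0872) + b·(0.9962) = −0.47292.
Apparent dip = arctan|0.47292| = 25.3° (true dip is 40.9°, so apparent ≤ true as expected).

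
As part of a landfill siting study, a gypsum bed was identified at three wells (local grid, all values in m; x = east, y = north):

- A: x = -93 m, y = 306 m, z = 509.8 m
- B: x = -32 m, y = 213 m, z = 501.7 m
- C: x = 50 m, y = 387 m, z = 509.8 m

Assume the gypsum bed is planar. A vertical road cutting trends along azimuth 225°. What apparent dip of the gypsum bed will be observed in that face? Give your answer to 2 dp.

Two edge vectors: A→B = (61, -93, -8.1), A→C = (143, 81, 0).
Normal n = (A→B) × (A→C) = (656.1, -1158.3, 18240).
So ∂z/∂x = −n_x/n_z = −0.03597 and ∂z/∂y = −n_y/n_z = 0.06350.
Unit vector along 225° is (sin 225°, cos 225°) = (-0.7071, -0.7071).
Slope in that direction = a·(-0.7071) + b·(-0.7071) = −0.01947.
Apparent dip = arctan|0.01947| = 1.12° (true dip is 4.2°, so apparent ≤ true as expected).

1.12°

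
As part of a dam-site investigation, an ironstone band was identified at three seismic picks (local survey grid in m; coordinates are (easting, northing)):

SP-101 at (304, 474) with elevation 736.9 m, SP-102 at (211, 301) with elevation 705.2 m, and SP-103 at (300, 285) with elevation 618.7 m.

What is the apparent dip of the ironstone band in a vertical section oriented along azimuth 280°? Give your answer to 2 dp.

43.68°

Let the plane be z = a·E + b·N + c.
SP-102−SP-101: −93a − 173b = −31.7;  SP-103−SP-101: −4a − 189b = −118.2.
Solving gives a = −0.85622, b = 0.64352.
Unit vector along 280° is (sin 280°, cos 280°) = (-0.9848, 0.1736).
Slope in that direction = a·(-0.9848) + b·(0.1736) = 0.95496.
Apparent dip = arctan|0.95496| = 43.68° (true dip is 47.0°, so apparent ≤ true as expected).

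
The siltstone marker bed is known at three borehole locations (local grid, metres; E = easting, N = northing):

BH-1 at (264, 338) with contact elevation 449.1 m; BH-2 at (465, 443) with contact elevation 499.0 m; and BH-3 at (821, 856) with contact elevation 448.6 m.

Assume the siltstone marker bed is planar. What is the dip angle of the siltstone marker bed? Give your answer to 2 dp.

39.83°

Two edge vectors: BH-1→BH-2 = (201, 105, 49.9), BH-1→BH-3 = (557, 518, -0.5).
Normal n = (BH-1→BH-2) × (BH-1→BH-3) = (-25900.7, 27894.8, 45633).
So ∂z/∂E = −n_x/n_z = 0.56759 and ∂z/∂N = −n_y/n_z = −0.61129.
Gradient magnitude |∇z| = √(a² + b²) = √(0.32216 + 0.37367) = 0.83416.
True dip = arctan(0.83416) = 39.83°, dipping toward NW (azimuth ≈ 317°).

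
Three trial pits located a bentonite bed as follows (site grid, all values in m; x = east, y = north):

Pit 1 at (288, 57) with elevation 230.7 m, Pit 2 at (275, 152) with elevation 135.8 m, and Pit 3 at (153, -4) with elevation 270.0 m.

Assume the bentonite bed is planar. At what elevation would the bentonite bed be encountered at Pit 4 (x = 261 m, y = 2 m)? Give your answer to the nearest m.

280 m

Let the plane be z = a·x + b·y + c.
Pit 2−Pit 1: −13a + 95b = −94.9;  Pit 3−Pit 1: −135a − 61b = 39.3.
Solving gives a = 0.15093, b = −0.97829.
Then c = 230.7 − a·288 − b·57 = 242.99.
At (261, 2): z = 39.4 − 2.0 + 242.99 = 280.4 m.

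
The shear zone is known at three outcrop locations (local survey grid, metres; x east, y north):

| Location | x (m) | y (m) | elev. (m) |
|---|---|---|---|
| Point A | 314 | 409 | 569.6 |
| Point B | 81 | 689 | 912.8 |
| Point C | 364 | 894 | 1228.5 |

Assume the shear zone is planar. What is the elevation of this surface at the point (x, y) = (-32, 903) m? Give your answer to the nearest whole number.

Let the plane be z = a·x + b·y + c.
Point B−Point A: −233a + 280b = 343.2;  Point C−Point A: 50a + 485b = 658.9.
Solving gives a = 0.14204, b = 1.34391.
Then c = 569.6 − a·314 − b·409 = −24.66.
At (-32, 903): z = −4.5 + 1213.6 − 24.66 = 1184.3 m.

1184 m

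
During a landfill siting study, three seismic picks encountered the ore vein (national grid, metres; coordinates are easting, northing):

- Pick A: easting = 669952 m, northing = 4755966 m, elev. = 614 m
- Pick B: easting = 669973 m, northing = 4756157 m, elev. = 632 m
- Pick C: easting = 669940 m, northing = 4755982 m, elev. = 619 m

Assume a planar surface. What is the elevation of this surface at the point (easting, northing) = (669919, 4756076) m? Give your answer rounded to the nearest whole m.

Two edge vectors: Pick A→Pick B = (21, 191, 18), Pick A→Pick C = (-12, 16, 5).
Normal n = (Pick A→Pick B) × (Pick A→Pick C) = (667, -321, 2628).
So ∂z/∂easting = −n_x/n_z = −0.25380518 and ∂z/∂northing = −n_y/n_z = 0.12214612.
Intercept c from Pick A: 614 + 170037.28 − 580922.79 = −410271.50.
At (669919, 4756076): z = −170028.9 + 580936.2 − 410271.50 = 635.8 m.

636 m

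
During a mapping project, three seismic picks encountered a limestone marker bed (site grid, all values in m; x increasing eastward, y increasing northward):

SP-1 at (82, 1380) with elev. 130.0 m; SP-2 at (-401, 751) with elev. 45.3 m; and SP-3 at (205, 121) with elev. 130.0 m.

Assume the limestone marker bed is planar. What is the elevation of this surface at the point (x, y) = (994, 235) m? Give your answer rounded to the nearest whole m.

Two edge vectors: SP-1→SP-2 = (-483, -629, -84.7), SP-1→SP-3 = (123, -1259, 0).
Normal n = (SP-1→SP-2) × (SP-1→SP-3) = (-106637.3, -10418.1, 685464).
So ∂z/∂x = −n_x/n_z = 0.15557 and ∂z/∂y = −n_y/n_z = 0.01520.
Intercept c from SP-1: 130 − 12.76 − 20.97 = 96.27.
At (994, 235): z = 154.6 + 3.6 + 96.27 = 254.5 m.

254 m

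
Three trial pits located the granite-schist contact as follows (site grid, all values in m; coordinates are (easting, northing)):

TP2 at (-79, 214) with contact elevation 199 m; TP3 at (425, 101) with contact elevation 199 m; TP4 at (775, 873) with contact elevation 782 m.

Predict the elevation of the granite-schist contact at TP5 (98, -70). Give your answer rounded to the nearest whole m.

Let the plane be z = a·E + b·N + c.
TP3−TP2: 504a − 113b = 0;  TP4−TP2: 854a + 659b = 583.
Solving gives a = 0.15369, b = 0.68550.
Then c = 199 − a·-79 − b·214 = 64.44.
At (98, -70): z = 15.1 − 48.0 + 64.44 = 31.5 m.

32 m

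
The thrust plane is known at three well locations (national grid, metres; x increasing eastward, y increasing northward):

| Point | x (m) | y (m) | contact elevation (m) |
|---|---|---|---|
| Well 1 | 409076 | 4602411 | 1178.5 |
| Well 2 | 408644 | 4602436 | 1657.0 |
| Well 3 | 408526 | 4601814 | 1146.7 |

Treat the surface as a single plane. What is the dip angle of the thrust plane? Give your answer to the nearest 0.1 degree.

Let the plane be z = a·x + b·y + c.
Well 2−Well 1: −432a + 25b = 478.5;  Well 3−Well 1: −550a − 597b = −31.8.
Solving gives a = −1.04865, b = 1.01936.
Gradient magnitude |∇z| = √(a² + b²) = √(1.09966 + 1.03909) = 1.46245.
True dip = arctan(1.46245) = 55.6°, dipping toward SE (azimuth ≈ 134°).

55.6°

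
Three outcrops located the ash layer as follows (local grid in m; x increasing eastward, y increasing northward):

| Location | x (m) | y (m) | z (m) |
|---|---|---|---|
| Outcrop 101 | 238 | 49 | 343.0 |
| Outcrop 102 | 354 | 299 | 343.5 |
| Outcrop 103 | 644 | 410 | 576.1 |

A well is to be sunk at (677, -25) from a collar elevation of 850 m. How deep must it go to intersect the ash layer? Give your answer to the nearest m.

46 m

Two edge vectors: Outcrop 101→Outcrop 102 = (116, 250, 0.5), Outcrop 101→Outcrop 103 = (406, 361, 233.1).
Normal n = (Outcrop 101→Outcrop 102) × (Outcrop 101→Outcrop 103) = (58094.5, -26836.6, -59624).
So ∂z/∂x = −n_x/n_z = 0.97435 and ∂z/∂y = −n_y/n_z = −0.45010.
Intercept c from Outcrop 101: 343 − 231.89 + 22.05 = 133.16.
At (677, -25): z_contact = 659.6 + 11.3 + 133.16 = 804.0 m.
Depth below ground = 850 − 804.0 = 46 m.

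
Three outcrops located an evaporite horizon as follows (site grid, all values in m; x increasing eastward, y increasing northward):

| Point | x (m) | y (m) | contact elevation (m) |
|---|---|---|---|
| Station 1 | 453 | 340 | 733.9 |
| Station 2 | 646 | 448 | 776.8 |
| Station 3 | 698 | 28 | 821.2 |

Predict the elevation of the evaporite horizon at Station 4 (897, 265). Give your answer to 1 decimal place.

Two edge vectors: Station 1→Station 2 = (193, 108, 42.9), Station 1→Station 3 = (245, -312, 87.3).
Normal n = (Station 1→Station 2) × (Station 1→Station 3) = (22813.2, -6338.4, -86676).
So ∂z/∂x = −n_x/n_z = 0.26320 and ∂z/∂y = −n_y/n_z = −0.07313.
Intercept c from Station 1: 733.9 − 119.23 + 24.86 = 639.53.
At (897, 265): z = 236.1 − 19.4 + 639.53 = 856.2 m.

856.2 m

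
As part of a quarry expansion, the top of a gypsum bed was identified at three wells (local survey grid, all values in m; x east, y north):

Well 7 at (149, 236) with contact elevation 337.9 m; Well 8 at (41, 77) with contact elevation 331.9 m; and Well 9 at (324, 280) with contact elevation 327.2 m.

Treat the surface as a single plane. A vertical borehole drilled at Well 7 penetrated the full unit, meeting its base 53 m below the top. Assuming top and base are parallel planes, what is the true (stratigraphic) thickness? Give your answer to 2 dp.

Two edge vectors: Well 7→Well 8 = (-108, -159, -6), Well 7→Well 9 = (175, 44, -10.7).
Normal n = (Well 7→Well 8) × (Well 7→Well 9) = (1965.3, -2205.6, 23073).
So ∂z/∂x = −n_x/n_z = −0.08518 and ∂z/∂y = −n_y/n_z = 0.09559.
|∇z| = √(a²+b²) = 0.12804, so dip δ = arctan(0.12804) = 7.30°.
True thickness = vertical thickness × cos δ = 53 × cos 7.30° = 52.57 m.

52.57 m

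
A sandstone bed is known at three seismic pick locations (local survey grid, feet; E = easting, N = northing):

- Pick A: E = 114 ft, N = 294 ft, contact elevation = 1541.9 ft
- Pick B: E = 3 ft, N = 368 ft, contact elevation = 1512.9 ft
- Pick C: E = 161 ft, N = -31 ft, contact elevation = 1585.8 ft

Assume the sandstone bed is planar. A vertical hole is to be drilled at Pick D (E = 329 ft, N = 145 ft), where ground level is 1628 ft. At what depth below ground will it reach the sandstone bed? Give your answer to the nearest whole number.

29 ft

Two edge vectors: Pick A→Pick B = (-111, 74, -29), Pick A→Pick C = (47, -325, 43.9).
Normal n = (Pick A→Pick B) × (Pick A→Pick C) = (-6176.4, 3509.9, 32597).
So ∂z/∂E = −n_x/n_z = 0.18948 and ∂z/∂N = −n_y/n_z = −0.10768.
Intercept c from Pick A: 1541.9 − 21.60 + 31.66 = 1551.96.
At (329, 145): z_contact = 62.3 − 15.6 + 1551.96 = 1598.7 ft.
Depth below ground = 1628 − 1598.7 = 29 ft.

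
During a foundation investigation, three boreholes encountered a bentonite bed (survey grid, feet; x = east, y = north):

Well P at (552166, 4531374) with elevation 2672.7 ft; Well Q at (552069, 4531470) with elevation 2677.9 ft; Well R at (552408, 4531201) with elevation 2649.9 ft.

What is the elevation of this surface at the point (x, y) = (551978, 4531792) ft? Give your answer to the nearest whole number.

Two edge vectors: Well P→Well Q = (-97, 96, 5.2), Well P→Well R = (242, -173, -22.8).
Normal n = (Well P→Well Q) × (Well P→Well R) = (-1289.2, -953.2, -6451).
So ∂z/∂x = −n_x/n_z = −0.19984499 and ∂z/∂y = −n_y/n_z = −0.14776004.
Intercept c from Well P: 2672.7 + 110347.61 + 669555.99 = 782576.30.
At (551978, 4531792): z = −110310.0 − 669617.8 + 782576.30 = 2648.5 ft.

2649 ft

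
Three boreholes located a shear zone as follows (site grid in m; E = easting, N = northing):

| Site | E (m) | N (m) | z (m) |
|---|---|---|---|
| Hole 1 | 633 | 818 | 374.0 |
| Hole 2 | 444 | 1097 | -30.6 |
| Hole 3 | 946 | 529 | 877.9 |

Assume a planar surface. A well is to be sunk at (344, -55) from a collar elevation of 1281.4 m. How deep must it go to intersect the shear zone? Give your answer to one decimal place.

Two edge vectors: Hole 1→Hole 2 = (-189, 279, -404.6), Hole 1→Hole 3 = (313, -289, 503.9).
Normal n = (Hole 1→Hole 2) × (Hole 1→Hole 3) = (23658.7, -31402.7, -32706).
So ∂z/∂E = −n_x/n_z = 0.723375 and ∂z/∂N = −n_y/n_z = −0.960151.
Intercept c from Hole 1: 374 − 457.90 + 785.40 = 701.51.
At (344, -55): z_contact = 248.84 + 52.81 + 701.51 = 1003.16 m.
Depth below ground = 1281.4 − 1003.16 = 278.2 m.

278.2 m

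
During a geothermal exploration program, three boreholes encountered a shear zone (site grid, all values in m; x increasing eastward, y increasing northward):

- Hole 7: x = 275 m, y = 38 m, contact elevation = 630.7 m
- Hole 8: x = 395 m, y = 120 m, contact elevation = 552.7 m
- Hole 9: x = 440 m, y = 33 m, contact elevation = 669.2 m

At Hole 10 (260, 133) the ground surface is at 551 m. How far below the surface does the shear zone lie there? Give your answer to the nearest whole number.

Two edge vectors: Hole 7→Hole 8 = (120, 82, -78), Hole 7→Hole 9 = (165, -5, 38.5).
Normal n = (Hole 7→Hole 8) × (Hole 7→Hole 9) = (2767, -17490, -14130).
So ∂z/∂x = −n_x/n_z = 0.19582 and ∂z/∂y = −n_y/n_z = −1.23779.
Intercept c from Hole 7: 630.7 − 53.85 + 47.04 = 623.88.
At (260, 133): z_contact = 50.9 − 164.6 + 623.88 = 510.2 m.
Depth below ground = 551 − 510.2 = 41 m.

41 m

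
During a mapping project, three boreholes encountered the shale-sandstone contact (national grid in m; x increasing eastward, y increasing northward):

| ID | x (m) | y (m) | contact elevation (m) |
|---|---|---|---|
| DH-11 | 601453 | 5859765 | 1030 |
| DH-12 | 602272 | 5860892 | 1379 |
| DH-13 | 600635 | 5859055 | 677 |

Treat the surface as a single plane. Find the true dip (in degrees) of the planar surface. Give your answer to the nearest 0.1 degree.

Two edge vectors: DH-11→DH-12 = (819, 1127, 349), DH-11→DH-13 = (-818, -710, -353).
Normal n = (DH-11→DH-12) × (DH-11→DH-13) = (-150041, 3625, 340396).
So ∂z/∂x = −n_x/n_z = 0.44078 and ∂z/∂y = −n_y/n_z = −0.01065.
Gradient magnitude |∇z| = √(a² + b²) = √(0.19429 + 0.00011) = 0.44091.
True dip = arctan(0.44091) = 23.8°, dipping toward W (azimuth ≈ 271°).

23.8°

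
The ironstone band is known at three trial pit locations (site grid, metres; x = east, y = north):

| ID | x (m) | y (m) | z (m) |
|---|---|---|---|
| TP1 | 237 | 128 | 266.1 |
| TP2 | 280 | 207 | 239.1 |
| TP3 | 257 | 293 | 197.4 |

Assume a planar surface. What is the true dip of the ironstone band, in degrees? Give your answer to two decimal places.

25.26°

Two edge vectors: TP1→TP2 = (43, 79, -27), TP1→TP3 = (20, 165, -68.7).
Normal n = (TP1→TP2) × (TP1→TP3) = (-972.3, 2414.1, 5515).
So ∂z/∂x = −n_x/n_z = 0.17630 and ∂z/∂y = −n_y/n_z = −0.43773.
Gradient magnitude |∇z| = √(a² + b²) = √(0.03108 + 0.19161) = 0.47190.
True dip = arctan(0.47190) = 25.26°, dipping toward NNW (azimuth ≈ 338°).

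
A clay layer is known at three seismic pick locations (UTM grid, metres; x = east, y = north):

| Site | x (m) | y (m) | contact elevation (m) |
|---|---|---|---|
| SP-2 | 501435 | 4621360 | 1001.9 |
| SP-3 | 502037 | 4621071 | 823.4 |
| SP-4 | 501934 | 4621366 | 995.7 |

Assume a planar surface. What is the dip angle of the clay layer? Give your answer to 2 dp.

30.01°

Two edge vectors: SP-2→SP-3 = (602, -289, -178.5), SP-2→SP-4 = (499, 6, -6.2).
Normal n = (SP-2→SP-3) × (SP-2→SP-4) = (2862.8, -85339.1, 147823).
So ∂z/∂x = −n_x/n_z = −0.01937 and ∂z/∂y = −n_y/n_z = 0.57731.
Gradient magnitude |∇z| = √(a² + b²) = √(0.00038 + 0.33328) = 0.57763.
True dip = arctan(0.57763) = 30.01°, dipping toward S (azimuth ≈ 178°).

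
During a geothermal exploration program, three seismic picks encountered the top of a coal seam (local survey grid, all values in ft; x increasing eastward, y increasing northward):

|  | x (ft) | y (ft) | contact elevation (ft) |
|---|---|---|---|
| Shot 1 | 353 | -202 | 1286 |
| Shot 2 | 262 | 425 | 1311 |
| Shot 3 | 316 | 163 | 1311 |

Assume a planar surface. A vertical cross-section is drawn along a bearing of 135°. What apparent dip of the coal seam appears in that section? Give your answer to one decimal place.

Two edge vectors: Shot 1→Shot 2 = (-91, 627, 25), Shot 1→Shot 3 = (-37, 365, 25).
Normal n = (Shot 1→Shot 2) × (Shot 1→Shot 3) = (6550, 1350, -10016).
So ∂z/∂x = −n_x/n_z = 0.65395 and ∂z/∂y = −n_y/n_z = 0.13478.
Unit vector along 135° is (sin 135°, cos 135°) = (0.7071, -0.7071).
Slope in that direction = a·(0.7071) + b·(-0.7071) = 0.36711.
Apparent dip = arctan|0.36711| = 20.2° (true dip is 33.7°, so apparent ≤ true as expected).

20.2°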